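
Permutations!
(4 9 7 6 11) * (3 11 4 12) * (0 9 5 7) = (0 9)(3 11 12)(4 5 7 6) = [9, 1, 2, 11, 5, 7, 4, 6, 8, 0, 10, 12, 3]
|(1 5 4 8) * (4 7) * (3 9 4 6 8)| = 15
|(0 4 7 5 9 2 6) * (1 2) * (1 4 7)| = 8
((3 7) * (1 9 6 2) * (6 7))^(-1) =(1 2 6 3 7 9) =((1 9 7 3 6 2))^(-1)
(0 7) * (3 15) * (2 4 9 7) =(0 2 4 9 7)(3 15) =[2, 1, 4, 15, 9, 5, 6, 0, 8, 7, 10, 11, 12, 13, 14, 3]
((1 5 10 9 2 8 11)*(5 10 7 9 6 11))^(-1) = (1 11 6 10)(2 9 7 5 8)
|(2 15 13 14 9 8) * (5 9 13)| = 10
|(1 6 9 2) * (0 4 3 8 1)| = 8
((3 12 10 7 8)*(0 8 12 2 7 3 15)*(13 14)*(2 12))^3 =(15)(2 7)(13 14)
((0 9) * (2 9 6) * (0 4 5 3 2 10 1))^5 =((0 6 10 1)(2 9 4 5 3))^5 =(0 6 10 1)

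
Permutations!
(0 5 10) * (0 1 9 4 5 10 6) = [10, 9, 2, 3, 5, 6, 0, 7, 8, 4, 1] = (0 10 1 9 4 5 6)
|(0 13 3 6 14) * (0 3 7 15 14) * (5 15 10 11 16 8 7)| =|(0 13 5 15 14 3 6)(7 10 11 16 8)| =35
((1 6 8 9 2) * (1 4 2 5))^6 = ((1 6 8 9 5)(2 4))^6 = (1 6 8 9 5)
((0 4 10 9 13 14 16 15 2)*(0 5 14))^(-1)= ((0 4 10 9 13)(2 5 14 16 15))^(-1)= (0 13 9 10 4)(2 15 16 14 5)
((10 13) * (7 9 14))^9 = (14)(10 13)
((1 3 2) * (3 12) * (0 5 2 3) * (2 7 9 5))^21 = (0 2 1 12)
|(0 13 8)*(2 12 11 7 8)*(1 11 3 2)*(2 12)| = 6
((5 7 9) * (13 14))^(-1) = ((5 7 9)(13 14))^(-1) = (5 9 7)(13 14)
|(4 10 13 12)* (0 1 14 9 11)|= 20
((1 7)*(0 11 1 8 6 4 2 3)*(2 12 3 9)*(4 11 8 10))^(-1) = (0 3 12 4 10 7 1 11 6 8)(2 9)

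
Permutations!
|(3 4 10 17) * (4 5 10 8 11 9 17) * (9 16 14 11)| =|(3 5 10 4 8 9 17)(11 16 14)| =21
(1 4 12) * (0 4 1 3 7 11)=[4, 1, 2, 7, 12, 5, 6, 11, 8, 9, 10, 0, 3]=(0 4 12 3 7 11)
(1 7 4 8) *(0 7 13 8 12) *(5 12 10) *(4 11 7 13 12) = [13, 12, 2, 3, 10, 4, 6, 11, 1, 9, 5, 7, 0, 8] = (0 13 8 1 12)(4 10 5)(7 11)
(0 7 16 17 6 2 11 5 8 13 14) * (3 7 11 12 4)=[11, 1, 12, 7, 3, 8, 2, 16, 13, 9, 10, 5, 4, 14, 0, 15, 17, 6]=(0 11 5 8 13 14)(2 12 4 3 7 16 17 6)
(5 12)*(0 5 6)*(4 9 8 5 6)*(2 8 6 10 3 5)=(0 10 3 5 12 4 9 6)(2 8)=[10, 1, 8, 5, 9, 12, 0, 7, 2, 6, 3, 11, 4]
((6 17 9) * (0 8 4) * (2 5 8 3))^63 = (17)(0 5)(2 4)(3 8)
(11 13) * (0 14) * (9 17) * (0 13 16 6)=(0 14 13 11 16 6)(9 17)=[14, 1, 2, 3, 4, 5, 0, 7, 8, 17, 10, 16, 12, 11, 13, 15, 6, 9]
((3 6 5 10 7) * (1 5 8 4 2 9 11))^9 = ((1 5 10 7 3 6 8 4 2 9 11))^9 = (1 9 4 6 7 5 11 2 8 3 10)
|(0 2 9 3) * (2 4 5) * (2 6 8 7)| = |(0 4 5 6 8 7 2 9 3)| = 9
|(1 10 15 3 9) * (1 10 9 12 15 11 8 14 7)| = 21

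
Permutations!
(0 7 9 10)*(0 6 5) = (0 7 9 10 6 5) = [7, 1, 2, 3, 4, 0, 5, 9, 8, 10, 6]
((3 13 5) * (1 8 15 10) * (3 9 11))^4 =(15)(3 11 9 5 13)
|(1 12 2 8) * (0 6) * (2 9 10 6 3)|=9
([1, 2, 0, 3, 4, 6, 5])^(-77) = (0 1 2)(5 6)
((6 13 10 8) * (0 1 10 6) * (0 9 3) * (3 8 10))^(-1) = (0 3 1)(6 13)(8 9)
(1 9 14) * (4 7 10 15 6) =(1 9 14)(4 7 10 15 6) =[0, 9, 2, 3, 7, 5, 4, 10, 8, 14, 15, 11, 12, 13, 1, 6]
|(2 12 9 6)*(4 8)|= |(2 12 9 6)(4 8)|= 4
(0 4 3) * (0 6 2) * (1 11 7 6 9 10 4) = [1, 11, 0, 9, 3, 5, 2, 6, 8, 10, 4, 7] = (0 1 11 7 6 2)(3 9 10 4)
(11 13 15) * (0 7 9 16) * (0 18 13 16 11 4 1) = (0 7 9 11 16 18 13 15 4 1) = [7, 0, 2, 3, 1, 5, 6, 9, 8, 11, 10, 16, 12, 15, 14, 4, 18, 17, 13]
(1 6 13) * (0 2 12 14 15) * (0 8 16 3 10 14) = (0 2 12)(1 6 13)(3 10 14 15 8 16) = [2, 6, 12, 10, 4, 5, 13, 7, 16, 9, 14, 11, 0, 1, 15, 8, 3]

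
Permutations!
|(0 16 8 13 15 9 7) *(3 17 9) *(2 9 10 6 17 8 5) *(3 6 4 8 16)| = |(0 3 16 5 2 9 7)(4 8 13 15 6 17 10)| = 7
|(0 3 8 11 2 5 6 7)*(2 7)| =|(0 3 8 11 7)(2 5 6)| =15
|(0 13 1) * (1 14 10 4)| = |(0 13 14 10 4 1)| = 6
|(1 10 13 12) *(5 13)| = |(1 10 5 13 12)| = 5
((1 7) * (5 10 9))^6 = (10)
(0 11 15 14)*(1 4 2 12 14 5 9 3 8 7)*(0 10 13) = (0 11 15 5 9 3 8 7 1 4 2 12 14 10 13) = [11, 4, 12, 8, 2, 9, 6, 1, 7, 3, 13, 15, 14, 0, 10, 5]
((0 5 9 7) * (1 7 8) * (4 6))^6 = (9)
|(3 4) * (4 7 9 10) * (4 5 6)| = 7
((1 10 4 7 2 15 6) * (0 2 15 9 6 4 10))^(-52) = (0 6 2 1 9)(4 15 7)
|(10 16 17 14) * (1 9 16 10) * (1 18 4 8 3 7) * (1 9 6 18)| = |(1 6 18 4 8 3 7 9 16 17 14)| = 11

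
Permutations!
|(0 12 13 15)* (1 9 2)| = 12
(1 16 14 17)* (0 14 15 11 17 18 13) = [14, 16, 2, 3, 4, 5, 6, 7, 8, 9, 10, 17, 12, 0, 18, 11, 15, 1, 13] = (0 14 18 13)(1 16 15 11 17)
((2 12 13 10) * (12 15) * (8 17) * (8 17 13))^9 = ((17)(2 15 12 8 13 10))^9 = (17)(2 8)(10 12)(13 15)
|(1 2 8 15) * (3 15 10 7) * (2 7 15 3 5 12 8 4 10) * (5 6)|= |(1 7 6 5 12 8 2 4 10 15)|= 10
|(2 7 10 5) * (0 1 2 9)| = |(0 1 2 7 10 5 9)| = 7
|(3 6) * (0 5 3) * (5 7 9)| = 6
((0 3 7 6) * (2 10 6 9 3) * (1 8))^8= ((0 2 10 6)(1 8)(3 7 9))^8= (10)(3 9 7)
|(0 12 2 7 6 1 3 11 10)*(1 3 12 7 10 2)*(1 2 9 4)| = |(0 7 6 3 11 9 4 1 12 2 10)| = 11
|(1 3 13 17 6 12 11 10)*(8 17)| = 9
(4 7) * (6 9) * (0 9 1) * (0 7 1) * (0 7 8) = (0 9 6 7 4 1 8) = [9, 8, 2, 3, 1, 5, 7, 4, 0, 6]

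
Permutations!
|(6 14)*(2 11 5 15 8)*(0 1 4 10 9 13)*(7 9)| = 70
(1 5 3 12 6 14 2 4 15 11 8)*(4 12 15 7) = (1 5 3 15 11 8)(2 12 6 14)(4 7) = [0, 5, 12, 15, 7, 3, 14, 4, 1, 9, 10, 8, 6, 13, 2, 11]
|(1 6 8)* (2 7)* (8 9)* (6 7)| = |(1 7 2 6 9 8)| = 6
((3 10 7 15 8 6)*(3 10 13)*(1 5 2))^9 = ((1 5 2)(3 13)(6 10 7 15 8))^9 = (3 13)(6 8 15 7 10)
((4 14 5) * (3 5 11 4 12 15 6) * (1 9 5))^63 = (15)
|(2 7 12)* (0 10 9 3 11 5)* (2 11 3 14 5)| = 20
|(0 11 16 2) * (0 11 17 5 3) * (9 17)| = |(0 9 17 5 3)(2 11 16)| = 15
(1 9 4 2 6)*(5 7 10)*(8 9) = (1 8 9 4 2 6)(5 7 10) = [0, 8, 6, 3, 2, 7, 1, 10, 9, 4, 5]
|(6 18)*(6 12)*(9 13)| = |(6 18 12)(9 13)| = 6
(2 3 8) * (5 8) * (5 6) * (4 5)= (2 3 6 4 5 8)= [0, 1, 3, 6, 5, 8, 4, 7, 2]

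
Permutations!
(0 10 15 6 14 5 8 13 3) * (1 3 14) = (0 10 15 6 1 3)(5 8 13 14) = [10, 3, 2, 0, 4, 8, 1, 7, 13, 9, 15, 11, 12, 14, 5, 6]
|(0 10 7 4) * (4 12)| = |(0 10 7 12 4)| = 5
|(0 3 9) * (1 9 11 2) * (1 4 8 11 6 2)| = |(0 3 6 2 4 8 11 1 9)| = 9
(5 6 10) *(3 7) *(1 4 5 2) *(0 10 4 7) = (0 10 2 1 7 3)(4 5 6) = [10, 7, 1, 0, 5, 6, 4, 3, 8, 9, 2]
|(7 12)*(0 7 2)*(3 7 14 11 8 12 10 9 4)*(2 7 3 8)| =12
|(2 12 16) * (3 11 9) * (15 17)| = 6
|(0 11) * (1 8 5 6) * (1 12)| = 10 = |(0 11)(1 8 5 6 12)|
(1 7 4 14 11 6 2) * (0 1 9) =(0 1 7 4 14 11 6 2 9) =[1, 7, 9, 3, 14, 5, 2, 4, 8, 0, 10, 6, 12, 13, 11]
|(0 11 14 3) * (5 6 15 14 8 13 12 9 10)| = 12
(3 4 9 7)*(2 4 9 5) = (2 4 5)(3 9 7) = [0, 1, 4, 9, 5, 2, 6, 3, 8, 7]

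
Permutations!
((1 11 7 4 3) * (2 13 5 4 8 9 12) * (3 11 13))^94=(1 8 13 9 5 12 4 2 11 3 7)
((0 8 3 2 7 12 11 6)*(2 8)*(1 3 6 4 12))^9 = (12)(0 7 3 6 2 1 8)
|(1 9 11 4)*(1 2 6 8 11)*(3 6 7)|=14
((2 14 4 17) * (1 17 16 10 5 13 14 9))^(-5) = ((1 17 2 9)(4 16 10 5 13 14))^(-5) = (1 9 2 17)(4 16 10 5 13 14)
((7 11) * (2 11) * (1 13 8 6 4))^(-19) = ((1 13 8 6 4)(2 11 7))^(-19) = (1 13 8 6 4)(2 7 11)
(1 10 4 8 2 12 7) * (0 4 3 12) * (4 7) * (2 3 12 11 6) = [7, 10, 0, 11, 8, 5, 2, 1, 3, 9, 12, 6, 4] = (0 7 1 10 12 4 8 3 11 6 2)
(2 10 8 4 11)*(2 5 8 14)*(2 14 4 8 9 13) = (14)(2 10 4 11 5 9 13) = [0, 1, 10, 3, 11, 9, 6, 7, 8, 13, 4, 5, 12, 2, 14]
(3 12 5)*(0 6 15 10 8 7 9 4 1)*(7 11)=(0 6 15 10 8 11 7 9 4 1)(3 12 5)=[6, 0, 2, 12, 1, 3, 15, 9, 11, 4, 8, 7, 5, 13, 14, 10]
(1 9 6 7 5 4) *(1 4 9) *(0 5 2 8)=(0 5 9 6 7 2 8)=[5, 1, 8, 3, 4, 9, 7, 2, 0, 6]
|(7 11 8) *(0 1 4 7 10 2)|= |(0 1 4 7 11 8 10 2)|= 8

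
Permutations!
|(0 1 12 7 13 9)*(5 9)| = 7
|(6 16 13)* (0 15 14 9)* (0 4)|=15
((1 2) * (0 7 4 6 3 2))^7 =(7)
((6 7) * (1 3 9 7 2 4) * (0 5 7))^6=(0 1 6)(2 5 3)(4 7 9)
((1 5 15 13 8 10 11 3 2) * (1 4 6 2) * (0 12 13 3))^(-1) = ((0 12 13 8 10 11)(1 5 15 3)(2 4 6))^(-1) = (0 11 10 8 13 12)(1 3 15 5)(2 6 4)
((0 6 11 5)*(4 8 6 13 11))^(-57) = ((0 13 11 5)(4 8 6))^(-57) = (0 5 11 13)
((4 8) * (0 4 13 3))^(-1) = (0 3 13 8 4)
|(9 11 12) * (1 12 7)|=|(1 12 9 11 7)|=5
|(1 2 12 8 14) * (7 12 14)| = 3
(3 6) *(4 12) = (3 6)(4 12) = [0, 1, 2, 6, 12, 5, 3, 7, 8, 9, 10, 11, 4]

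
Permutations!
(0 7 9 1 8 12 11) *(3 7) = [3, 8, 2, 7, 4, 5, 6, 9, 12, 1, 10, 0, 11] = (0 3 7 9 1 8 12 11)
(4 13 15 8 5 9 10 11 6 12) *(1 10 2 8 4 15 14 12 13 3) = (1 10 11 6 13 14 12 15 4 3)(2 8 5 9) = [0, 10, 8, 1, 3, 9, 13, 7, 5, 2, 11, 6, 15, 14, 12, 4]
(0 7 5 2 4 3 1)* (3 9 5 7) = (0 3 1)(2 4 9 5) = [3, 0, 4, 1, 9, 2, 6, 7, 8, 5]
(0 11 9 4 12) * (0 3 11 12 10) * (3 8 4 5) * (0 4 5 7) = (0 12 8 5 3 11 9 7)(4 10) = [12, 1, 2, 11, 10, 3, 6, 0, 5, 7, 4, 9, 8]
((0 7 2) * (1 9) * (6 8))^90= ((0 7 2)(1 9)(6 8))^90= (9)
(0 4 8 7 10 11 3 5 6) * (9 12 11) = (0 4 8 7 10 9 12 11 3 5 6) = [4, 1, 2, 5, 8, 6, 0, 10, 7, 12, 9, 3, 11]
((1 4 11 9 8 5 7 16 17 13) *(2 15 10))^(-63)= (1 16 8 4 17 5 11 13 7 9)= ((1 4 11 9 8 5 7 16 17 13)(2 15 10))^(-63)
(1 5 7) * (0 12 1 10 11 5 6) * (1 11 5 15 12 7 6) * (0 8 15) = (0 7 10 5 6 8 15 12 11) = [7, 1, 2, 3, 4, 6, 8, 10, 15, 9, 5, 0, 11, 13, 14, 12]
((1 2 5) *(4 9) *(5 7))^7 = (1 5 7 2)(4 9)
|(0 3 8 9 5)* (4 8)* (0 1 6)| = |(0 3 4 8 9 5 1 6)| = 8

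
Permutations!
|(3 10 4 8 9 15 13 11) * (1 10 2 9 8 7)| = |(1 10 4 7)(2 9 15 13 11 3)| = 12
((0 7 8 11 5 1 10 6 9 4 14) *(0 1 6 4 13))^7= ((0 7 8 11 5 6 9 13)(1 10 4 14))^7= (0 13 9 6 5 11 8 7)(1 14 4 10)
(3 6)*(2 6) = (2 6 3) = [0, 1, 6, 2, 4, 5, 3]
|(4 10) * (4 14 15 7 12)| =6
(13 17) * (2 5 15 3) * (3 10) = [0, 1, 5, 2, 4, 15, 6, 7, 8, 9, 3, 11, 12, 17, 14, 10, 16, 13] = (2 5 15 10 3)(13 17)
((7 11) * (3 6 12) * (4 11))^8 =((3 6 12)(4 11 7))^8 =(3 12 6)(4 7 11)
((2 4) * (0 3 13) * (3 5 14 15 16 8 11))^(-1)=((0 5 14 15 16 8 11 3 13)(2 4))^(-1)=(0 13 3 11 8 16 15 14 5)(2 4)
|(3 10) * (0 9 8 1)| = |(0 9 8 1)(3 10)| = 4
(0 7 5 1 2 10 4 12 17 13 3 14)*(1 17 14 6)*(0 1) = (0 7 5 17 13 3 6)(1 2 10 4 12 14) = [7, 2, 10, 6, 12, 17, 0, 5, 8, 9, 4, 11, 14, 3, 1, 15, 16, 13]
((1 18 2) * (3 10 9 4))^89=(1 2 18)(3 10 9 4)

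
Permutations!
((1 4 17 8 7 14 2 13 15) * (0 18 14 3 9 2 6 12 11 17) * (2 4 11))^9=(0 11 14 8 12 3 13 4 1 18 17 6 7 2 9 15)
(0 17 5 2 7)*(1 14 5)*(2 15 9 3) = (0 17 1 14 5 15 9 3 2 7) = [17, 14, 7, 2, 4, 15, 6, 0, 8, 3, 10, 11, 12, 13, 5, 9, 16, 1]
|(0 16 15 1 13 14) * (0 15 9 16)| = 4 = |(1 13 14 15)(9 16)|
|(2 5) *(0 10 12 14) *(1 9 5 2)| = |(0 10 12 14)(1 9 5)| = 12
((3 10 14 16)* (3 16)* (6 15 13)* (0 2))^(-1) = ((16)(0 2)(3 10 14)(6 15 13))^(-1) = (16)(0 2)(3 14 10)(6 13 15)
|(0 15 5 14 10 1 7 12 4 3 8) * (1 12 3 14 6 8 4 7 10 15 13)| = 13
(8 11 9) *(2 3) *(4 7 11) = (2 3)(4 7 11 9 8) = [0, 1, 3, 2, 7, 5, 6, 11, 4, 8, 10, 9]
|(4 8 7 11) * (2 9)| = 4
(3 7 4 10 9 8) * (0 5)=(0 5)(3 7 4 10 9 8)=[5, 1, 2, 7, 10, 0, 6, 4, 3, 8, 9]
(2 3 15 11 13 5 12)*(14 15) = [0, 1, 3, 14, 4, 12, 6, 7, 8, 9, 10, 13, 2, 5, 15, 11] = (2 3 14 15 11 13 5 12)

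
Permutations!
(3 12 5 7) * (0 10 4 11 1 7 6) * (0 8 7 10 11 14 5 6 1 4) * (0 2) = (0 11 4 14 5 1 10 2)(3 12 6 8 7) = [11, 10, 0, 12, 14, 1, 8, 3, 7, 9, 2, 4, 6, 13, 5]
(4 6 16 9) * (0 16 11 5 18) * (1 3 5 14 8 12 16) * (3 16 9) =(0 1 16 3 5 18)(4 6 11 14 8 12 9) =[1, 16, 2, 5, 6, 18, 11, 7, 12, 4, 10, 14, 9, 13, 8, 15, 3, 17, 0]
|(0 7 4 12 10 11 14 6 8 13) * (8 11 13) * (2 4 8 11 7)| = 30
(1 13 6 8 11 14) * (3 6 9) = (1 13 9 3 6 8 11 14) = [0, 13, 2, 6, 4, 5, 8, 7, 11, 3, 10, 14, 12, 9, 1]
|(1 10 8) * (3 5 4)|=|(1 10 8)(3 5 4)|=3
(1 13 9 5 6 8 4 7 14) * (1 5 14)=(1 13 9 14 5 6 8 4 7)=[0, 13, 2, 3, 7, 6, 8, 1, 4, 14, 10, 11, 12, 9, 5]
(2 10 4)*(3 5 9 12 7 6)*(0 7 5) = (0 7 6 3)(2 10 4)(5 9 12) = [7, 1, 10, 0, 2, 9, 3, 6, 8, 12, 4, 11, 5]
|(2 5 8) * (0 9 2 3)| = 6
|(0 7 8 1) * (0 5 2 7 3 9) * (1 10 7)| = 3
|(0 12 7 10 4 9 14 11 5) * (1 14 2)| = |(0 12 7 10 4 9 2 1 14 11 5)| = 11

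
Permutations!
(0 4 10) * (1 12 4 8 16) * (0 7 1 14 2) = (0 8 16 14 2)(1 12 4 10 7) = [8, 12, 0, 3, 10, 5, 6, 1, 16, 9, 7, 11, 4, 13, 2, 15, 14]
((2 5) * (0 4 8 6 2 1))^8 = ((0 4 8 6 2 5 1))^8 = (0 4 8 6 2 5 1)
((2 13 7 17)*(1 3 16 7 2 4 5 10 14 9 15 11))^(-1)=(1 11 15 9 14 10 5 4 17 7 16 3)(2 13)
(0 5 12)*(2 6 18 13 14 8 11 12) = (0 5 2 6 18 13 14 8 11 12) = [5, 1, 6, 3, 4, 2, 18, 7, 11, 9, 10, 12, 0, 14, 8, 15, 16, 17, 13]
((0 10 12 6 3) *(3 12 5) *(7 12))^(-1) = ((0 10 5 3)(6 7 12))^(-1) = (0 3 5 10)(6 12 7)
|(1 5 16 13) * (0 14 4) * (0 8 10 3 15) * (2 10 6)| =36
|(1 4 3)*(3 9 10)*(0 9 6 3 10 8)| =12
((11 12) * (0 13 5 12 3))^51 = ((0 13 5 12 11 3))^51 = (0 12)(3 5)(11 13)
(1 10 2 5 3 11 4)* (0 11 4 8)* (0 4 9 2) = (0 11 8 4 1 10)(2 5 3 9) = [11, 10, 5, 9, 1, 3, 6, 7, 4, 2, 0, 8]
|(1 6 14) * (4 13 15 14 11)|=|(1 6 11 4 13 15 14)|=7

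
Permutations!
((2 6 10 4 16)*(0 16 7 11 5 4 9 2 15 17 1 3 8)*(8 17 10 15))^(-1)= ((0 16 8)(1 3 17)(2 6 15 10 9)(4 7 11 5))^(-1)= (0 8 16)(1 17 3)(2 9 10 15 6)(4 5 11 7)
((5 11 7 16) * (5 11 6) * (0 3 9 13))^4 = (7 16 11)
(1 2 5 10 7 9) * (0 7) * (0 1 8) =[7, 2, 5, 3, 4, 10, 6, 9, 0, 8, 1] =(0 7 9 8)(1 2 5 10)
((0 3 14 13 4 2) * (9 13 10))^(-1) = (0 2 4 13 9 10 14 3)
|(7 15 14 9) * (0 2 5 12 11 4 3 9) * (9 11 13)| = 9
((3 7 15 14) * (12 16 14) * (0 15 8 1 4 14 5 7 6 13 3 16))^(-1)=((0 15 12)(1 4 14 16 5 7 8)(3 6 13))^(-1)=(0 12 15)(1 8 7 5 16 14 4)(3 13 6)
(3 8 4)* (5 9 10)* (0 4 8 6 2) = [4, 1, 0, 6, 3, 9, 2, 7, 8, 10, 5] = (0 4 3 6 2)(5 9 10)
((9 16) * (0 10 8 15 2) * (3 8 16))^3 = ((0 10 16 9 3 8 15 2))^3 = (0 9 15 10 3 2 16 8)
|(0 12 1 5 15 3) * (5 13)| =7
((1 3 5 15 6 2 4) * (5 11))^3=(1 5 2 3 15 4 11 6)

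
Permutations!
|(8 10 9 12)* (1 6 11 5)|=4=|(1 6 11 5)(8 10 9 12)|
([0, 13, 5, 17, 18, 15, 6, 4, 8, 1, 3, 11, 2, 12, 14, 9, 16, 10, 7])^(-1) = (1 9 15 5 2 12 13)(3 10 17)(4 7 18)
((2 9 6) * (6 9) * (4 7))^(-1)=((9)(2 6)(4 7))^(-1)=(9)(2 6)(4 7)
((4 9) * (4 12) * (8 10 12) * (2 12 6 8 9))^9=(12)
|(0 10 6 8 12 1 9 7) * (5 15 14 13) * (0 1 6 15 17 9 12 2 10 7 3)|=15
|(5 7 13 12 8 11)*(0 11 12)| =|(0 11 5 7 13)(8 12)| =10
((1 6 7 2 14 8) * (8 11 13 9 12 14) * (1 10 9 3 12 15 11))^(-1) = (1 14 12 3 13 11 15 9 10 8 2 7 6)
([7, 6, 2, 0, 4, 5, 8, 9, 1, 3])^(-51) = (0 7 9 3)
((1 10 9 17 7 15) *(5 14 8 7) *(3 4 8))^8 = (1 8 14 9 15 4 5 10 7 3 17)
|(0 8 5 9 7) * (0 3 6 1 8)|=|(1 8 5 9 7 3 6)|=7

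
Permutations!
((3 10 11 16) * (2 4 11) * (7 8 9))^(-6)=(16)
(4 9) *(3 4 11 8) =(3 4 9 11 8) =[0, 1, 2, 4, 9, 5, 6, 7, 3, 11, 10, 8]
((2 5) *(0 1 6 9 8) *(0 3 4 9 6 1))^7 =((2 5)(3 4 9 8))^7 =(2 5)(3 8 9 4)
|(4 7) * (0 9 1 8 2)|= |(0 9 1 8 2)(4 7)|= 10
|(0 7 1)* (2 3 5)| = |(0 7 1)(2 3 5)| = 3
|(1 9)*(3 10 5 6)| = 4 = |(1 9)(3 10 5 6)|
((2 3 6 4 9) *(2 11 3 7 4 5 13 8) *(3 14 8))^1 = ((2 7 4 9 11 14 8)(3 6 5 13))^1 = (2 7 4 9 11 14 8)(3 6 5 13)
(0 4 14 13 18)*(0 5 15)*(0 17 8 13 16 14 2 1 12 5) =[4, 12, 1, 3, 2, 15, 6, 7, 13, 9, 10, 11, 5, 18, 16, 17, 14, 8, 0] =(0 4 2 1 12 5 15 17 8 13 18)(14 16)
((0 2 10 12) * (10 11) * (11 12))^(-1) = ((0 2 12)(10 11))^(-1) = (0 12 2)(10 11)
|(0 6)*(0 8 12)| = |(0 6 8 12)| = 4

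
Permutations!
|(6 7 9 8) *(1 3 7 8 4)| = 10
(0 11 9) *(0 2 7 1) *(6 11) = [6, 0, 7, 3, 4, 5, 11, 1, 8, 2, 10, 9] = (0 6 11 9 2 7 1)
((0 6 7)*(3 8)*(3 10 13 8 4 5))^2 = (0 7 6)(3 5 4)(8 13 10)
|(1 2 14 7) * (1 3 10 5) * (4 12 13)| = 21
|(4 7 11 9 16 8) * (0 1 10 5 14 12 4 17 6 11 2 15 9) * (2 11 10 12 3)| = 66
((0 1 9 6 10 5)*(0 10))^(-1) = (0 6 9 1)(5 10)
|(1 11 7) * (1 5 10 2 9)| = |(1 11 7 5 10 2 9)| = 7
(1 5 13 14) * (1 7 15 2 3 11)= [0, 5, 3, 11, 4, 13, 6, 15, 8, 9, 10, 1, 12, 14, 7, 2]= (1 5 13 14 7 15 2 3 11)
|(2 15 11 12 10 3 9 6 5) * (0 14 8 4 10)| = 13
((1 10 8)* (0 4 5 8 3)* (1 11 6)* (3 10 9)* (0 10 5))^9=(0 4)(1 9 3 10 5 8 11 6)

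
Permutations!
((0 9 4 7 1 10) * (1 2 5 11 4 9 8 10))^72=(2 11 7 5 4)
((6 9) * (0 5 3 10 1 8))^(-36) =(10)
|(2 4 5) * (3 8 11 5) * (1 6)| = |(1 6)(2 4 3 8 11 5)| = 6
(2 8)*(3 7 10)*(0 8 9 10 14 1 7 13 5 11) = (0 8 2 9 10 3 13 5 11)(1 7 14) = [8, 7, 9, 13, 4, 11, 6, 14, 2, 10, 3, 0, 12, 5, 1]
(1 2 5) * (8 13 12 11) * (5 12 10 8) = (1 2 12 11 5)(8 13 10) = [0, 2, 12, 3, 4, 1, 6, 7, 13, 9, 8, 5, 11, 10]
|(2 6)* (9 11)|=|(2 6)(9 11)|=2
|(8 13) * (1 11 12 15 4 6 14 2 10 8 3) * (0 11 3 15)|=24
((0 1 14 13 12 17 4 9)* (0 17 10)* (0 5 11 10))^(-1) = ((0 1 14 13 12)(4 9 17)(5 11 10))^(-1) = (0 12 13 14 1)(4 17 9)(5 10 11)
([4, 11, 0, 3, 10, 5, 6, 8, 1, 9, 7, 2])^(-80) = [0, 1, 2, 3, 4, 5, 6, 7, 8, 9, 10, 11]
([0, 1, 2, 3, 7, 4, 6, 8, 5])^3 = (4 5 8 7)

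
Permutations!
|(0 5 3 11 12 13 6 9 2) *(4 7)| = 18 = |(0 5 3 11 12 13 6 9 2)(4 7)|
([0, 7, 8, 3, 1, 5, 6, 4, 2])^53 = (1 4 7)(2 8)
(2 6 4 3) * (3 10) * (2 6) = (3 6 4 10) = [0, 1, 2, 6, 10, 5, 4, 7, 8, 9, 3]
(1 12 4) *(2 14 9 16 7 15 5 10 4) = (1 12 2 14 9 16 7 15 5 10 4) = [0, 12, 14, 3, 1, 10, 6, 15, 8, 16, 4, 11, 2, 13, 9, 5, 7]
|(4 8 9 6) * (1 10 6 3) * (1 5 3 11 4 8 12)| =|(1 10 6 8 9 11 4 12)(3 5)| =8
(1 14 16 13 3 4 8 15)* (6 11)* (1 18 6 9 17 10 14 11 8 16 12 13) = (1 11 9 17 10 14 12 13 3 4 16)(6 8 15 18) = [0, 11, 2, 4, 16, 5, 8, 7, 15, 17, 14, 9, 13, 3, 12, 18, 1, 10, 6]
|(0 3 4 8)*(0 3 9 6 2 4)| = |(0 9 6 2 4 8 3)| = 7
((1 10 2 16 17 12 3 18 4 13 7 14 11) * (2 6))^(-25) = (1 2 12 4 14 10 16 3 13 11 6 17 18 7)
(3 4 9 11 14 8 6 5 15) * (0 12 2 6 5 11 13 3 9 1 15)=(0 12 2 6 11 14 8 5)(1 15 9 13 3 4)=[12, 15, 6, 4, 1, 0, 11, 7, 5, 13, 10, 14, 2, 3, 8, 9]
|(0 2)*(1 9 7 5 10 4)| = 6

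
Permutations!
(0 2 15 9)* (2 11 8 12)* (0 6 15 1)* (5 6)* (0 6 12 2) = (0 11 8 2 1 6 15 9 5 12) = [11, 6, 1, 3, 4, 12, 15, 7, 2, 5, 10, 8, 0, 13, 14, 9]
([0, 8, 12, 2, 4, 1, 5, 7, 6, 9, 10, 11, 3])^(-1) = [0, 5, 3, 12, 4, 6, 8, 7, 1, 9, 10, 11, 2]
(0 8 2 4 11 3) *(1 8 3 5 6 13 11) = (0 3)(1 8 2 4)(5 6 13 11) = [3, 8, 4, 0, 1, 6, 13, 7, 2, 9, 10, 5, 12, 11]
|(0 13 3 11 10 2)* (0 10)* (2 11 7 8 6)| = 9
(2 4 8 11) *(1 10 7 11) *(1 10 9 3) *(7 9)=(1 7 11 2 4 8 10 9 3)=[0, 7, 4, 1, 8, 5, 6, 11, 10, 3, 9, 2]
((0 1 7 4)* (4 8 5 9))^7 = ((0 1 7 8 5 9 4))^7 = (9)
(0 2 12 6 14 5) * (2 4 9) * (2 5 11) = (0 4 9 5)(2 12 6 14 11) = [4, 1, 12, 3, 9, 0, 14, 7, 8, 5, 10, 2, 6, 13, 11]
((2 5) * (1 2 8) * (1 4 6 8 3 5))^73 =(1 2)(3 5)(4 6 8)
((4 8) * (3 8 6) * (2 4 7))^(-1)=((2 4 6 3 8 7))^(-1)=(2 7 8 3 6 4)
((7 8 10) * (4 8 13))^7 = (4 10 13 8 7)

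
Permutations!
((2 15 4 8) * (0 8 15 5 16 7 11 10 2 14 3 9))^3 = ((0 8 14 3 9)(2 5 16 7 11 10)(4 15))^3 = (0 3 8 9 14)(2 7)(4 15)(5 11)(10 16)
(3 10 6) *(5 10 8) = (3 8 5 10 6) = [0, 1, 2, 8, 4, 10, 3, 7, 5, 9, 6]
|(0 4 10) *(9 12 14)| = 3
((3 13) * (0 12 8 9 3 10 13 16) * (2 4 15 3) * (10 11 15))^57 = ((0 12 8 9 2 4 10 13 11 15 3 16))^57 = (0 15 10 9)(2 12 3 13)(4 8 16 11)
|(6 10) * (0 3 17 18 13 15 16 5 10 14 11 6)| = 9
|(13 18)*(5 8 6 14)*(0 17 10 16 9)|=|(0 17 10 16 9)(5 8 6 14)(13 18)|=20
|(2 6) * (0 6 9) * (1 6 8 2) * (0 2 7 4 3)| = 10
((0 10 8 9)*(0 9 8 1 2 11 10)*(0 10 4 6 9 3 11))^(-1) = ((0 10 1 2)(3 11 4 6 9))^(-1) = (0 2 1 10)(3 9 6 4 11)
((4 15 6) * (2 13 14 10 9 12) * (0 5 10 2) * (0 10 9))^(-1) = ((0 5 9 12 10)(2 13 14)(4 15 6))^(-1) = (0 10 12 9 5)(2 14 13)(4 6 15)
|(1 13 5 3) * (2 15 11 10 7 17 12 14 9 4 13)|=|(1 2 15 11 10 7 17 12 14 9 4 13 5 3)|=14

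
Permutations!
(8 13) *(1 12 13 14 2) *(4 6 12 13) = [0, 13, 1, 3, 6, 5, 12, 7, 14, 9, 10, 11, 4, 8, 2] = (1 13 8 14 2)(4 6 12)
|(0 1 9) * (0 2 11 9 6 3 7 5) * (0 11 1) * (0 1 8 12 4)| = |(0 1 6 3 7 5 11 9 2 8 12 4)| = 12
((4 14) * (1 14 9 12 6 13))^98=((1 14 4 9 12 6 13))^98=(14)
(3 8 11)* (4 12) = (3 8 11)(4 12) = [0, 1, 2, 8, 12, 5, 6, 7, 11, 9, 10, 3, 4]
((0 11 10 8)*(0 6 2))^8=((0 11 10 8 6 2))^8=(0 10 6)(2 11 8)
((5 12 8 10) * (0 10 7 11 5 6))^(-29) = ((0 10 6)(5 12 8 7 11))^(-29) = (0 10 6)(5 12 8 7 11)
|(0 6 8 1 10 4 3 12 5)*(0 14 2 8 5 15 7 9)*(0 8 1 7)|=33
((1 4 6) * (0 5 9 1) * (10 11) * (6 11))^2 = ((0 5 9 1 4 11 10 6))^2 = (0 9 4 10)(1 11 6 5)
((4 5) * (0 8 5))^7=(0 4 5 8)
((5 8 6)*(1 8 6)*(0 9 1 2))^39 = ((0 9 1 8 2)(5 6))^39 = (0 2 8 1 9)(5 6)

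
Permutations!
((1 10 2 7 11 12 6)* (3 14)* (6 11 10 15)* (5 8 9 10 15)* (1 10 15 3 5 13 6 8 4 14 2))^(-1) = (1 10 6 13)(2 3 7)(4 5 14)(8 15 9)(11 12) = ((1 13 6 10)(2 7 3)(4 14 5)(8 9 15)(11 12))^(-1)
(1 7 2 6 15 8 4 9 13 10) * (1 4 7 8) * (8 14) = [0, 14, 6, 3, 9, 5, 15, 2, 7, 13, 4, 11, 12, 10, 8, 1] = (1 14 8 7 2 6 15)(4 9 13 10)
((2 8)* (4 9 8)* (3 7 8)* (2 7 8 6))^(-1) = (2 6 7 8 3 9 4)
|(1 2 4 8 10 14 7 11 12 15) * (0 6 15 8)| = 6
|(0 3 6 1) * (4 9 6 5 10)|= |(0 3 5 10 4 9 6 1)|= 8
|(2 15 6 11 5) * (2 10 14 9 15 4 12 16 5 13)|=12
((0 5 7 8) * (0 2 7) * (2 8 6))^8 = (8)(2 6 7)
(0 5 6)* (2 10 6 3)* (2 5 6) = (0 6)(2 10)(3 5) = [6, 1, 10, 5, 4, 3, 0, 7, 8, 9, 2]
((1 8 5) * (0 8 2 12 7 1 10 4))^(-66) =(0 4 10 5 8)(1 12)(2 7)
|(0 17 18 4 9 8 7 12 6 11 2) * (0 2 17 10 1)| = |(0 10 1)(4 9 8 7 12 6 11 17 18)| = 9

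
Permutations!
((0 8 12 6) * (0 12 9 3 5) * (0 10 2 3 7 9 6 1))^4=(0 1 12 6 8)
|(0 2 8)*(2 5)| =4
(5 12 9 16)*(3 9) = [0, 1, 2, 9, 4, 12, 6, 7, 8, 16, 10, 11, 3, 13, 14, 15, 5] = (3 9 16 5 12)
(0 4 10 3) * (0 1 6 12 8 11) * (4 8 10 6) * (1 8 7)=(0 7 1 4 6 12 10 3 8 11)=[7, 4, 2, 8, 6, 5, 12, 1, 11, 9, 3, 0, 10]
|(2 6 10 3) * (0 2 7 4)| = |(0 2 6 10 3 7 4)| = 7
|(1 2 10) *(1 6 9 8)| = 6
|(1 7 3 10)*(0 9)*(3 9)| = 6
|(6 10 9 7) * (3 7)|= |(3 7 6 10 9)|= 5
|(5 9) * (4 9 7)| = 4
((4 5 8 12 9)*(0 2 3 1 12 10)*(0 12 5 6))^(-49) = ((0 2 3 1 5 8 10 12 9 4 6))^(-49) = (0 10 2 12 3 9 1 4 5 6 8)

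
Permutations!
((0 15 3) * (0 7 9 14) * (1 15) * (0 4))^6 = (0 14 7 15)(1 4 9 3)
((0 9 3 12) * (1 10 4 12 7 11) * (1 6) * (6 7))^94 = (0 4 1 3)(6 9 12 10)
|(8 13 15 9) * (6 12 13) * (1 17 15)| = |(1 17 15 9 8 6 12 13)| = 8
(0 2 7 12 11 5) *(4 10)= (0 2 7 12 11 5)(4 10)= [2, 1, 7, 3, 10, 0, 6, 12, 8, 9, 4, 5, 11]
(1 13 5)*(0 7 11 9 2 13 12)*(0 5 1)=(0 7 11 9 2 13 1 12 5)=[7, 12, 13, 3, 4, 0, 6, 11, 8, 2, 10, 9, 5, 1]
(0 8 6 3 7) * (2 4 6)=[8, 1, 4, 7, 6, 5, 3, 0, 2]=(0 8 2 4 6 3 7)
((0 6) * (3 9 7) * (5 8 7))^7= ((0 6)(3 9 5 8 7))^7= (0 6)(3 5 7 9 8)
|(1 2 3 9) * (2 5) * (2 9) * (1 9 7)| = 6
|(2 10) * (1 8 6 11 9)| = |(1 8 6 11 9)(2 10)| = 10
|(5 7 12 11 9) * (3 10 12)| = 7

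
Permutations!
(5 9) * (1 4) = [0, 4, 2, 3, 1, 9, 6, 7, 8, 5] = (1 4)(5 9)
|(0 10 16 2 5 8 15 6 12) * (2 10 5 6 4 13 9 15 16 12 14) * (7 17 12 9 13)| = 33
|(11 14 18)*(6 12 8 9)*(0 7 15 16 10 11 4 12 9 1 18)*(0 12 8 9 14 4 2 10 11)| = |(0 7 15 16 11 4 8 1 18 2 10)(6 14 12 9)| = 44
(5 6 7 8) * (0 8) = [8, 1, 2, 3, 4, 6, 7, 0, 5] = (0 8 5 6 7)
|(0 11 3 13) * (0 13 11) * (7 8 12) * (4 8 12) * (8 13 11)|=10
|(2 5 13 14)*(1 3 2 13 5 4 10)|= 10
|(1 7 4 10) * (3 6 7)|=6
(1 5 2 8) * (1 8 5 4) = (8)(1 4)(2 5) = [0, 4, 5, 3, 1, 2, 6, 7, 8]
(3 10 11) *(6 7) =[0, 1, 2, 10, 4, 5, 7, 6, 8, 9, 11, 3] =(3 10 11)(6 7)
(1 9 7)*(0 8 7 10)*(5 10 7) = (0 8 5 10)(1 9 7) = [8, 9, 2, 3, 4, 10, 6, 1, 5, 7, 0]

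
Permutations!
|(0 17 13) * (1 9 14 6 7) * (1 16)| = |(0 17 13)(1 9 14 6 7 16)| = 6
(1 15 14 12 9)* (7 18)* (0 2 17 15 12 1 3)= (0 2 17 15 14 1 12 9 3)(7 18)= [2, 12, 17, 0, 4, 5, 6, 18, 8, 3, 10, 11, 9, 13, 1, 14, 16, 15, 7]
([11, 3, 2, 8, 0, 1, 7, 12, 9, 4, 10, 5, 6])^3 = [1, 9, 2, 4, 5, 8, 6, 7, 0, 11, 10, 3, 12]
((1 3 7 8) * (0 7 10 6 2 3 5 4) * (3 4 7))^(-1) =(0 4 2 6 10 3)(1 8 7 5)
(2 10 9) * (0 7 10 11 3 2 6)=(0 7 10 9 6)(2 11 3)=[7, 1, 11, 2, 4, 5, 0, 10, 8, 6, 9, 3]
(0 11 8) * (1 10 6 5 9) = [11, 10, 2, 3, 4, 9, 5, 7, 0, 1, 6, 8] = (0 11 8)(1 10 6 5 9)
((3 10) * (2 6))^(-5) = ((2 6)(3 10))^(-5) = (2 6)(3 10)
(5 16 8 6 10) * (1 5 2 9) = (1 5 16 8 6 10 2 9) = [0, 5, 9, 3, 4, 16, 10, 7, 6, 1, 2, 11, 12, 13, 14, 15, 8]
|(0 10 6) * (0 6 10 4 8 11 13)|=5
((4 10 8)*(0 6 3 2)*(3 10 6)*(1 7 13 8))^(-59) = ((0 3 2)(1 7 13 8 4 6 10))^(-59) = (0 3 2)(1 4 7 6 13 10 8)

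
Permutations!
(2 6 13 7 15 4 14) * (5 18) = (2 6 13 7 15 4 14)(5 18) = [0, 1, 6, 3, 14, 18, 13, 15, 8, 9, 10, 11, 12, 7, 2, 4, 16, 17, 5]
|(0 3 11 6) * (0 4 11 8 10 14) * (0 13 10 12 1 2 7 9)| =|(0 3 8 12 1 2 7 9)(4 11 6)(10 14 13)| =24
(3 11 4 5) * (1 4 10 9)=[0, 4, 2, 11, 5, 3, 6, 7, 8, 1, 9, 10]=(1 4 5 3 11 10 9)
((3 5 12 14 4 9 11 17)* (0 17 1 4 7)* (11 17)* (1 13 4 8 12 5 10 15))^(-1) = (0 7 14 12 8 1 15 10 3 17 9 4 13 11)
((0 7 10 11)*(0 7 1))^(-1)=(0 1)(7 11 10)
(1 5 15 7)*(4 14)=[0, 5, 2, 3, 14, 15, 6, 1, 8, 9, 10, 11, 12, 13, 4, 7]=(1 5 15 7)(4 14)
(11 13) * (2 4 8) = [0, 1, 4, 3, 8, 5, 6, 7, 2, 9, 10, 13, 12, 11] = (2 4 8)(11 13)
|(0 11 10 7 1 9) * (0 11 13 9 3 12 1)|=|(0 13 9 11 10 7)(1 3 12)|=6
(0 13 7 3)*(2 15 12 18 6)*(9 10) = (0 13 7 3)(2 15 12 18 6)(9 10) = [13, 1, 15, 0, 4, 5, 2, 3, 8, 10, 9, 11, 18, 7, 14, 12, 16, 17, 6]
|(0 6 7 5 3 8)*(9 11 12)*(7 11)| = 9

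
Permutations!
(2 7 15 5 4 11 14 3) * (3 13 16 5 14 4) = (2 7 15 14 13 16 5 3)(4 11) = [0, 1, 7, 2, 11, 3, 6, 15, 8, 9, 10, 4, 12, 16, 13, 14, 5]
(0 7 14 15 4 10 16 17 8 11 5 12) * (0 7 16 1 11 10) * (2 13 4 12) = [16, 11, 13, 3, 0, 2, 6, 14, 10, 9, 1, 5, 7, 4, 15, 12, 17, 8] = (0 16 17 8 10 1 11 5 2 13 4)(7 14 15 12)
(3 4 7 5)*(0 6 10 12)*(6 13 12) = (0 13 12)(3 4 7 5)(6 10) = [13, 1, 2, 4, 7, 3, 10, 5, 8, 9, 6, 11, 0, 12]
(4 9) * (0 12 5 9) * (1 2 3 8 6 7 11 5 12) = (12)(0 1 2 3 8 6 7 11 5 9 4) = [1, 2, 3, 8, 0, 9, 7, 11, 6, 4, 10, 5, 12]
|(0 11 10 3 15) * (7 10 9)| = 7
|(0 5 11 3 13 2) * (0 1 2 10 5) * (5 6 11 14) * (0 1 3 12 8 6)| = |(0 1 2 3 13 10)(5 14)(6 11 12 8)| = 12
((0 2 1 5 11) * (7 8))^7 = ((0 2 1 5 11)(7 8))^7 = (0 1 11 2 5)(7 8)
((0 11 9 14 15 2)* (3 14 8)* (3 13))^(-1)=((0 11 9 8 13 3 14 15 2))^(-1)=(0 2 15 14 3 13 8 9 11)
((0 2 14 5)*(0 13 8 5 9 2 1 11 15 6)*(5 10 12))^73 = ((0 1 11 15 6)(2 14 9)(5 13 8 10 12))^73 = (0 15 1 6 11)(2 14 9)(5 10 13 12 8)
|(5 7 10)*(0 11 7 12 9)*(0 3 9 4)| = 14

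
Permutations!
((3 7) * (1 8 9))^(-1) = ((1 8 9)(3 7))^(-1) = (1 9 8)(3 7)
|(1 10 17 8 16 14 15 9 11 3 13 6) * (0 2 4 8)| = |(0 2 4 8 16 14 15 9 11 3 13 6 1 10 17)| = 15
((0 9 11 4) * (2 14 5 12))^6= (0 11)(2 5)(4 9)(12 14)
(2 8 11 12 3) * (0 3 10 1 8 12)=(0 3 2 12 10 1 8 11)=[3, 8, 12, 2, 4, 5, 6, 7, 11, 9, 1, 0, 10]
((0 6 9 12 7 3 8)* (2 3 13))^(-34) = ((0 6 9 12 7 13 2 3 8))^(-34) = (0 9 7 2 8 6 12 13 3)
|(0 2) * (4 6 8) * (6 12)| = 4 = |(0 2)(4 12 6 8)|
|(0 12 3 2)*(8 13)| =4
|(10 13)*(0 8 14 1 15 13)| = 7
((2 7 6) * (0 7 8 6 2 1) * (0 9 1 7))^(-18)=((1 9)(2 8 6 7))^(-18)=(9)(2 6)(7 8)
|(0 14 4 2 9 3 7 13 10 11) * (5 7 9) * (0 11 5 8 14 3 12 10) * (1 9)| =36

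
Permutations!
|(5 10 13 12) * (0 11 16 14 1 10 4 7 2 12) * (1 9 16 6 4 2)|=|(0 11 6 4 7 1 10 13)(2 12 5)(9 16 14)|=24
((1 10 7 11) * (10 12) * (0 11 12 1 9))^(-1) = ((0 11 9)(7 12 10))^(-1) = (0 9 11)(7 10 12)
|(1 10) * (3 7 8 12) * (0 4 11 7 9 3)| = 6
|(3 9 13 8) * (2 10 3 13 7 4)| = 6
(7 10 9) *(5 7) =(5 7 10 9) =[0, 1, 2, 3, 4, 7, 6, 10, 8, 5, 9]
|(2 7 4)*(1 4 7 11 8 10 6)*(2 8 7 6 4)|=|(1 2 11 7 6)(4 8 10)|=15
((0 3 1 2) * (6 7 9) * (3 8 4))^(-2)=(0 1 4)(2 3 8)(6 7 9)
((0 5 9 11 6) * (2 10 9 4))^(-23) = ((0 5 4 2 10 9 11 6))^(-23) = (0 5 4 2 10 9 11 6)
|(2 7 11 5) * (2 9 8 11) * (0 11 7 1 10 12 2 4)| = 28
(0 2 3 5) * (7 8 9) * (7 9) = (9)(0 2 3 5)(7 8) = [2, 1, 3, 5, 4, 0, 6, 8, 7, 9]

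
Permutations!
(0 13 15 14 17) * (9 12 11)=[13, 1, 2, 3, 4, 5, 6, 7, 8, 12, 10, 9, 11, 15, 17, 14, 16, 0]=(0 13 15 14 17)(9 12 11)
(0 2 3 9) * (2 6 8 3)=(0 6 8 3 9)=[6, 1, 2, 9, 4, 5, 8, 7, 3, 0]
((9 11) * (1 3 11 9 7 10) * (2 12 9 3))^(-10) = (1 7 3 12)(2 10 11 9)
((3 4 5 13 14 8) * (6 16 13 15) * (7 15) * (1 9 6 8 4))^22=(1 8 7 4 13 6)(3 15 5 14 16 9)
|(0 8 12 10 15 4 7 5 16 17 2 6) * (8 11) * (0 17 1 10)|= |(0 11 8 12)(1 10 15 4 7 5 16)(2 6 17)|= 84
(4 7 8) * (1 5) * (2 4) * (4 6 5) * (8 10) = (1 4 7 10 8 2 6 5) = [0, 4, 6, 3, 7, 1, 5, 10, 2, 9, 8]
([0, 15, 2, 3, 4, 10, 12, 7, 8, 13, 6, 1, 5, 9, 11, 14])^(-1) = (1 11 14 15)(5 12 6 10)(9 13)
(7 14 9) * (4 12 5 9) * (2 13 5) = (2 13 5 9 7 14 4 12) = [0, 1, 13, 3, 12, 9, 6, 14, 8, 7, 10, 11, 2, 5, 4]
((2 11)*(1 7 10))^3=((1 7 10)(2 11))^3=(2 11)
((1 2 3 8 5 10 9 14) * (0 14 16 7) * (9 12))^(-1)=((0 14 1 2 3 8 5 10 12 9 16 7))^(-1)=(0 7 16 9 12 10 5 8 3 2 1 14)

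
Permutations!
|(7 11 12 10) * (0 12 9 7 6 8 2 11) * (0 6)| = 6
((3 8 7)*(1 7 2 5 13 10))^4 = ((1 7 3 8 2 5 13 10))^4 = (1 2)(3 13)(5 7)(8 10)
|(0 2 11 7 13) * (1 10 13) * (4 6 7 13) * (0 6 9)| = 10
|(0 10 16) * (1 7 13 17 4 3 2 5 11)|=9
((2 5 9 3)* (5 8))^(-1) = (2 3 9 5 8)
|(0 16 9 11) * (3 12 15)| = |(0 16 9 11)(3 12 15)| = 12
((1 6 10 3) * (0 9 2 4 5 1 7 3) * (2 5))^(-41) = (0 9 5 1 6 10)(2 4)(3 7)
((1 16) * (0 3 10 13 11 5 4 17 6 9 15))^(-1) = ((0 3 10 13 11 5 4 17 6 9 15)(1 16))^(-1) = (0 15 9 6 17 4 5 11 13 10 3)(1 16)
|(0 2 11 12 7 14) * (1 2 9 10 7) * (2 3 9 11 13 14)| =|(0 11 12 1 3 9 10 7 2 13 14)| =11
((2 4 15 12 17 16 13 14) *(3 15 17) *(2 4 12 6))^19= ((2 12 3 15 6)(4 17 16 13 14))^19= (2 6 15 3 12)(4 14 13 16 17)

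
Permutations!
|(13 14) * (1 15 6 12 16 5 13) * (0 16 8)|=10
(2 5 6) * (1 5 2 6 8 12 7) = (1 5 8 12 7) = [0, 5, 2, 3, 4, 8, 6, 1, 12, 9, 10, 11, 7]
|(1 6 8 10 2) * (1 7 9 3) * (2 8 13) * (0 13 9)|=|(0 13 2 7)(1 6 9 3)(8 10)|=4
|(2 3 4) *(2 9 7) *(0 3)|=6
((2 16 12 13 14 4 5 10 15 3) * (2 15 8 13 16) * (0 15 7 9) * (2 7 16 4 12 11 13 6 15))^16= (3 14 10)(4 6 11)(5 15 13)(8 16 12)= ((0 2 7 9)(3 16 11 13 14 12 4 5 10 8 6 15))^16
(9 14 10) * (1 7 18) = (1 7 18)(9 14 10) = [0, 7, 2, 3, 4, 5, 6, 18, 8, 14, 9, 11, 12, 13, 10, 15, 16, 17, 1]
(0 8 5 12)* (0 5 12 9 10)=[8, 1, 2, 3, 4, 9, 6, 7, 12, 10, 0, 11, 5]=(0 8 12 5 9 10)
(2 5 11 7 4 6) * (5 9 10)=[0, 1, 9, 3, 6, 11, 2, 4, 8, 10, 5, 7]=(2 9 10 5 11 7 4 6)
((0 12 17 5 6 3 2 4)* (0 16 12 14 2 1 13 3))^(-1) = (0 6 5 17 12 16 4 2 14)(1 3 13) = ((0 14 2 4 16 12 17 5 6)(1 13 3))^(-1)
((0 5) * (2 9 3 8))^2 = (2 3)(8 9)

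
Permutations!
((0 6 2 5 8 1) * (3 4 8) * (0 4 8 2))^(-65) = (0 6)(1 4 2 5 3 8) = ((0 6)(1 4 2 5 3 8))^(-65)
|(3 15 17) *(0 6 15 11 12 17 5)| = 4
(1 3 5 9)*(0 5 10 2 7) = (0 5 9 1 3 10 2 7) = [5, 3, 7, 10, 4, 9, 6, 0, 8, 1, 2]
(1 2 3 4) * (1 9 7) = [0, 2, 3, 4, 9, 5, 6, 1, 8, 7] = (1 2 3 4 9 7)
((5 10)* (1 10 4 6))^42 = (1 5 6 10 4)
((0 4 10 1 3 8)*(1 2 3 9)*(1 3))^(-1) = (0 8 3 9 1 2 10 4)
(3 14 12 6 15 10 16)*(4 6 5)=(3 14 12 5 4 6 15 10 16)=[0, 1, 2, 14, 6, 4, 15, 7, 8, 9, 16, 11, 5, 13, 12, 10, 3]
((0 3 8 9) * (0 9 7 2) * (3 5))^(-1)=((9)(0 5 3 8 7 2))^(-1)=(9)(0 2 7 8 3 5)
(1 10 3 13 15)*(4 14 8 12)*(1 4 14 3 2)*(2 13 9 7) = (1 10 13 15 4 3 9 7 2)(8 12 14) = [0, 10, 1, 9, 3, 5, 6, 2, 12, 7, 13, 11, 14, 15, 8, 4]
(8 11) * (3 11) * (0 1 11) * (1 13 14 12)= (0 13 14 12 1 11 8 3)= [13, 11, 2, 0, 4, 5, 6, 7, 3, 9, 10, 8, 1, 14, 12]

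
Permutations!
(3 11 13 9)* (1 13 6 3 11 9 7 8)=(1 13 7 8)(3 9 11 6)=[0, 13, 2, 9, 4, 5, 3, 8, 1, 11, 10, 6, 12, 7]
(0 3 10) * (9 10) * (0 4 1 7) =(0 3 9 10 4 1 7) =[3, 7, 2, 9, 1, 5, 6, 0, 8, 10, 4]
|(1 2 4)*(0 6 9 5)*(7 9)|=15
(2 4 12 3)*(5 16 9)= (2 4 12 3)(5 16 9)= [0, 1, 4, 2, 12, 16, 6, 7, 8, 5, 10, 11, 3, 13, 14, 15, 9]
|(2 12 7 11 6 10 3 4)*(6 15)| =9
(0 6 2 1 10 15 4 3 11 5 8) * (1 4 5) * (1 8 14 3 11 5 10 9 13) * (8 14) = (0 6 2 4 11 14 3 5 8)(1 9 13)(10 15) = [6, 9, 4, 5, 11, 8, 2, 7, 0, 13, 15, 14, 12, 1, 3, 10]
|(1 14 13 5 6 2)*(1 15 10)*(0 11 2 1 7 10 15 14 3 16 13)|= 12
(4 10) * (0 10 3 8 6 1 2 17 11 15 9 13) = (0 10 4 3 8 6 1 2 17 11 15 9 13) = [10, 2, 17, 8, 3, 5, 1, 7, 6, 13, 4, 15, 12, 0, 14, 9, 16, 11]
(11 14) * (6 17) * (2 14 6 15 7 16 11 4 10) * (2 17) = (2 14 4 10 17 15 7 16 11 6) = [0, 1, 14, 3, 10, 5, 2, 16, 8, 9, 17, 6, 12, 13, 4, 7, 11, 15]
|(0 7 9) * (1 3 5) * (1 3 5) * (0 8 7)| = |(1 5 3)(7 9 8)| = 3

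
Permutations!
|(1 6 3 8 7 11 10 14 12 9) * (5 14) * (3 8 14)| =11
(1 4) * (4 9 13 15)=(1 9 13 15 4)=[0, 9, 2, 3, 1, 5, 6, 7, 8, 13, 10, 11, 12, 15, 14, 4]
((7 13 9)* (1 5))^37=(1 5)(7 13 9)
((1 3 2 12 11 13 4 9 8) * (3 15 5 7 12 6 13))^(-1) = ((1 15 5 7 12 11 3 2 6 13 4 9 8))^(-1) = (1 8 9 4 13 6 2 3 11 12 7 5 15)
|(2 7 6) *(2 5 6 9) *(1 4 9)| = |(1 4 9 2 7)(5 6)| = 10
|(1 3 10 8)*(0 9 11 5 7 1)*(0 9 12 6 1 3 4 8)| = |(0 12 6 1 4 8 9 11 5 7 3 10)| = 12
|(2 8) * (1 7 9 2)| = 5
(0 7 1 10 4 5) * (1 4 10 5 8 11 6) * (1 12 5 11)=[7, 11, 2, 3, 8, 0, 12, 4, 1, 9, 10, 6, 5]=(0 7 4 8 1 11 6 12 5)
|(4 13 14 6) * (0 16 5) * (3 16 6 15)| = 9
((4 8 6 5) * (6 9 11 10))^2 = (4 9 10 5 8 11 6)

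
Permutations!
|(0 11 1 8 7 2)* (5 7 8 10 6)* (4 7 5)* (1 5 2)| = |(0 11 5 2)(1 10 6 4 7)| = 20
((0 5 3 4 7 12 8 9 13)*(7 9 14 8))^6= ((0 5 3 4 9 13)(7 12)(8 14))^6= (14)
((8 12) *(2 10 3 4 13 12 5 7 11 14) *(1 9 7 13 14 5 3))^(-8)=(1 13 14 7 8 10 5 4 9 12 2 11 3)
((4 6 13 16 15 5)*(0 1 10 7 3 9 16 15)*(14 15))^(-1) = (0 16 9 3 7 10 1)(4 5 15 14 13 6)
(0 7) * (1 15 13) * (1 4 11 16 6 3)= (0 7)(1 15 13 4 11 16 6 3)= [7, 15, 2, 1, 11, 5, 3, 0, 8, 9, 10, 16, 12, 4, 14, 13, 6]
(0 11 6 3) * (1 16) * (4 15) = (0 11 6 3)(1 16)(4 15) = [11, 16, 2, 0, 15, 5, 3, 7, 8, 9, 10, 6, 12, 13, 14, 4, 1]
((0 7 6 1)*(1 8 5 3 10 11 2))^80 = ((0 7 6 8 5 3 10 11 2 1))^80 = (11)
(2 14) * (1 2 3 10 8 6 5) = [0, 2, 14, 10, 4, 1, 5, 7, 6, 9, 8, 11, 12, 13, 3] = (1 2 14 3 10 8 6 5)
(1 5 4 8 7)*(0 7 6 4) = (0 7 1 5)(4 8 6) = [7, 5, 2, 3, 8, 0, 4, 1, 6]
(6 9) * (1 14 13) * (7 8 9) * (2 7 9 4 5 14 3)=(1 3 2 7 8 4 5 14 13)(6 9)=[0, 3, 7, 2, 5, 14, 9, 8, 4, 6, 10, 11, 12, 1, 13]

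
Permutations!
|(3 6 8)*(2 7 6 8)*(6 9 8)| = |(2 7 9 8 3 6)| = 6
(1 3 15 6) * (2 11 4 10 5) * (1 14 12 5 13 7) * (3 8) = (1 8 3 15 6 14 12 5 2 11 4 10 13 7) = [0, 8, 11, 15, 10, 2, 14, 1, 3, 9, 13, 4, 5, 7, 12, 6]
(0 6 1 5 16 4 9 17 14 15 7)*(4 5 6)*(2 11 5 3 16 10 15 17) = [4, 6, 11, 16, 9, 10, 1, 0, 8, 2, 15, 5, 12, 13, 17, 7, 3, 14] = (0 4 9 2 11 5 10 15 7)(1 6)(3 16)(14 17)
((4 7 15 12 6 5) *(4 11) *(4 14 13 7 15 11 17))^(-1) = ((4 15 12 6 5 17)(7 11 14 13))^(-1) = (4 17 5 6 12 15)(7 13 14 11)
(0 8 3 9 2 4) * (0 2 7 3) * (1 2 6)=(0 8)(1 2 4 6)(3 9 7)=[8, 2, 4, 9, 6, 5, 1, 3, 0, 7]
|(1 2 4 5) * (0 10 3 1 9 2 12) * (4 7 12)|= |(0 10 3 1 4 5 9 2 7 12)|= 10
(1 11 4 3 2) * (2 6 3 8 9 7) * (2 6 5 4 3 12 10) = (1 11 3 5 4 8 9 7 6 12 10 2) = [0, 11, 1, 5, 8, 4, 12, 6, 9, 7, 2, 3, 10]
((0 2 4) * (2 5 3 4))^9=(0 5 3 4)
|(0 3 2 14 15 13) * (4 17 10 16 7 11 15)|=12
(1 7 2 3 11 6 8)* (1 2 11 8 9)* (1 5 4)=(1 7 11 6 9 5 4)(2 3 8)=[0, 7, 3, 8, 1, 4, 9, 11, 2, 5, 10, 6]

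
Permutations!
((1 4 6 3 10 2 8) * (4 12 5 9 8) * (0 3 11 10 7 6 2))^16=(0 11 7)(1 12 5 9 8)(3 10 6)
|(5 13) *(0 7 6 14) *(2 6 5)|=|(0 7 5 13 2 6 14)|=7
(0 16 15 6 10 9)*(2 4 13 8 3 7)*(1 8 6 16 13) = (0 13 6 10 9)(1 8 3 7 2 4)(15 16) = [13, 8, 4, 7, 1, 5, 10, 2, 3, 0, 9, 11, 12, 6, 14, 16, 15]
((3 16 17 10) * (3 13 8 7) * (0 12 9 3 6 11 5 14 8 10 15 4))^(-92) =(0 16)(3 4)(5 6 8)(7 14 11)(9 15)(12 17)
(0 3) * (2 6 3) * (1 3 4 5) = (0 2 6 4 5 1 3) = [2, 3, 6, 0, 5, 1, 4]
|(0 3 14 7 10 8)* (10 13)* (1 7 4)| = |(0 3 14 4 1 7 13 10 8)| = 9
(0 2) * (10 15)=(0 2)(10 15)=[2, 1, 0, 3, 4, 5, 6, 7, 8, 9, 15, 11, 12, 13, 14, 10]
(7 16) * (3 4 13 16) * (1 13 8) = (1 13 16 7 3 4 8) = [0, 13, 2, 4, 8, 5, 6, 3, 1, 9, 10, 11, 12, 16, 14, 15, 7]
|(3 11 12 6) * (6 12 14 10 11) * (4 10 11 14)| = 4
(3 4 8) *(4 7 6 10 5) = (3 7 6 10 5 4 8) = [0, 1, 2, 7, 8, 4, 10, 6, 3, 9, 5]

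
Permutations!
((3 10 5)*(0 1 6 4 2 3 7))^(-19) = (0 7 5 10 3 2 4 6 1)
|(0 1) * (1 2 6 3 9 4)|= |(0 2 6 3 9 4 1)|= 7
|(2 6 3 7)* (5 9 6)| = 6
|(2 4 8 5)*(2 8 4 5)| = 3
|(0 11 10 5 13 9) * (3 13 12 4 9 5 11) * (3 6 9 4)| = 12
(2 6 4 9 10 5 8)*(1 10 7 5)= (1 10)(2 6 4 9 7 5 8)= [0, 10, 6, 3, 9, 8, 4, 5, 2, 7, 1]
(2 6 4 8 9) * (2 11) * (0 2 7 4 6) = [2, 1, 0, 3, 8, 5, 6, 4, 9, 11, 10, 7] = (0 2)(4 8 9 11 7)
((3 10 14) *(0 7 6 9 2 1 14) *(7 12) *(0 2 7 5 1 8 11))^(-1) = ((0 12 5 1 14 3 10 2 8 11)(6 9 7))^(-1) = (0 11 8 2 10 3 14 1 5 12)(6 7 9)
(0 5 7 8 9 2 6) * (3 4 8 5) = (0 3 4 8 9 2 6)(5 7) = [3, 1, 6, 4, 8, 7, 0, 5, 9, 2]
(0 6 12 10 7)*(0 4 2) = [6, 1, 0, 3, 2, 5, 12, 4, 8, 9, 7, 11, 10] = (0 6 12 10 7 4 2)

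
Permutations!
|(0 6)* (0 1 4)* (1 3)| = 5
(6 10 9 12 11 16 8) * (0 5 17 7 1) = (0 5 17 7 1)(6 10 9 12 11 16 8) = [5, 0, 2, 3, 4, 17, 10, 1, 6, 12, 9, 16, 11, 13, 14, 15, 8, 7]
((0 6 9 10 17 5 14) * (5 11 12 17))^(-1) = (0 14 5 10 9 6)(11 17 12) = ((0 6 9 10 5 14)(11 12 17))^(-1)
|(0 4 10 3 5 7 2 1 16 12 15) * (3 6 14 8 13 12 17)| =63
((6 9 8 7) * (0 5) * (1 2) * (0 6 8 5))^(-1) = ((1 2)(5 6 9)(7 8))^(-1) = (1 2)(5 9 6)(7 8)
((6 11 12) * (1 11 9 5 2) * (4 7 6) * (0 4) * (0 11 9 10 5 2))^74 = (12)(0 7 10)(1 2 9)(4 6 5)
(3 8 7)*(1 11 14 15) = (1 11 14 15)(3 8 7) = [0, 11, 2, 8, 4, 5, 6, 3, 7, 9, 10, 14, 12, 13, 15, 1]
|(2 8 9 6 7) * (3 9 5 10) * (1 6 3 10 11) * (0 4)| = |(0 4)(1 6 7 2 8 5 11)(3 9)| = 14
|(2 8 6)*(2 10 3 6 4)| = |(2 8 4)(3 6 10)| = 3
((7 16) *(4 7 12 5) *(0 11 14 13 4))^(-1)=((0 11 14 13 4 7 16 12 5))^(-1)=(0 5 12 16 7 4 13 14 11)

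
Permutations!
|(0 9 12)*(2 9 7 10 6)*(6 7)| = |(0 6 2 9 12)(7 10)| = 10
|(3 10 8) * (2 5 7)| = |(2 5 7)(3 10 8)| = 3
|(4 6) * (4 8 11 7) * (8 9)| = 6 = |(4 6 9 8 11 7)|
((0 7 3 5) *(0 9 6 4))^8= (0 7 3 5 9 6 4)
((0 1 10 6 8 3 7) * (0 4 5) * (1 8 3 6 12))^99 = ((0 8 6 3 7 4 5)(1 10 12))^99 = (12)(0 8 6 3 7 4 5)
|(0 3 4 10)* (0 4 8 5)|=|(0 3 8 5)(4 10)|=4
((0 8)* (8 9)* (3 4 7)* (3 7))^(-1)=((0 9 8)(3 4))^(-1)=(0 8 9)(3 4)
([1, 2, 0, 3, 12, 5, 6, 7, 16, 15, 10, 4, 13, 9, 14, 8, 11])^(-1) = [2, 0, 1, 3, 11, 5, 6, 7, 15, 13, 10, 16, 4, 12, 14, 9, 8]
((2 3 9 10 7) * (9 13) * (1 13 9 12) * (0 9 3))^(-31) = (0 2 7 10 9)(1 12 13)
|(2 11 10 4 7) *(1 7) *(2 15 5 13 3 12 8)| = 12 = |(1 7 15 5 13 3 12 8 2 11 10 4)|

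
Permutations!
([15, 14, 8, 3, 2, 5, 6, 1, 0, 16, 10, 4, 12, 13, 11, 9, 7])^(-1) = (0 8 2 4 11 14 1 7 16 9 15)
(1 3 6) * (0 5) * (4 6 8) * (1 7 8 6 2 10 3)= (0 5)(2 10 3 6 7 8 4)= [5, 1, 10, 6, 2, 0, 7, 8, 4, 9, 3]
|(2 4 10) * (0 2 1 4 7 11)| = |(0 2 7 11)(1 4 10)| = 12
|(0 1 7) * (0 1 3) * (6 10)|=2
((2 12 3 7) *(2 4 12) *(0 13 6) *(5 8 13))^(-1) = (0 6 13 8 5)(3 12 4 7)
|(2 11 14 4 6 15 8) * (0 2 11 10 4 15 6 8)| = 8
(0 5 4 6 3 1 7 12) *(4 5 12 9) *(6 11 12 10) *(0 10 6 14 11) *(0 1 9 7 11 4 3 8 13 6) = (1 11 12 10 14 4)(3 9)(6 8 13) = [0, 11, 2, 9, 1, 5, 8, 7, 13, 3, 14, 12, 10, 6, 4]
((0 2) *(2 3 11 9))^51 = ((0 3 11 9 2))^51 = (0 3 11 9 2)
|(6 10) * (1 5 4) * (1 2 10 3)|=7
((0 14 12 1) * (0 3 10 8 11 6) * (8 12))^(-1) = (0 6 11 8 14)(1 12 10 3) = ((0 14 8 11 6)(1 3 10 12))^(-1)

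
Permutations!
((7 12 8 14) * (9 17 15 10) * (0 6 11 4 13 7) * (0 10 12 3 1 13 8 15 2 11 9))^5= (0 11)(1 13 7 3)(2 10)(4 6)(8 9)(12 15)(14 17)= ((0 6 9 17 2 11 4 8 14 10)(1 13 7 3)(12 15))^5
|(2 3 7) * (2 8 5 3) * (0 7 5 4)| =4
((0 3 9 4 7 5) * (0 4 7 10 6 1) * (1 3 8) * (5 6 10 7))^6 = (10)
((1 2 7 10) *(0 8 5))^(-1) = ((0 8 5)(1 2 7 10))^(-1) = (0 5 8)(1 10 7 2)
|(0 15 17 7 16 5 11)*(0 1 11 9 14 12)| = |(0 15 17 7 16 5 9 14 12)(1 11)| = 18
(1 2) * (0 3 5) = (0 3 5)(1 2) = [3, 2, 1, 5, 4, 0]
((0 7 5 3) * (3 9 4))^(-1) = ((0 7 5 9 4 3))^(-1) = (0 3 4 9 5 7)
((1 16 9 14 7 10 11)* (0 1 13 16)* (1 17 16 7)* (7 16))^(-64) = ((0 17 7 10 11 13 16 9 14 1))^(-64) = (0 16 7 14 11)(1 13 17 9 10)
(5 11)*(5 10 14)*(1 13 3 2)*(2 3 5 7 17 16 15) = (1 13 5 11 10 14 7 17 16 15 2) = [0, 13, 1, 3, 4, 11, 6, 17, 8, 9, 14, 10, 12, 5, 7, 2, 15, 16]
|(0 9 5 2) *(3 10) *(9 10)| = 6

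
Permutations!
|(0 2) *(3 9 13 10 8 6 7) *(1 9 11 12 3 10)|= 12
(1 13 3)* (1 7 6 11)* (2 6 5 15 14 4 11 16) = (1 13 3 7 5 15 14 4 11)(2 6 16) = [0, 13, 6, 7, 11, 15, 16, 5, 8, 9, 10, 1, 12, 3, 4, 14, 2]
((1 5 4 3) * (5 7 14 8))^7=((1 7 14 8 5 4 3))^7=(14)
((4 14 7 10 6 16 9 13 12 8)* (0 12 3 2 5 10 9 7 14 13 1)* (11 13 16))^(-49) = (0 1 9 7 16 4 8 12)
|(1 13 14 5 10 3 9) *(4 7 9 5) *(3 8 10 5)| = 6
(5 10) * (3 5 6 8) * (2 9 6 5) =(2 9 6 8 3)(5 10) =[0, 1, 9, 2, 4, 10, 8, 7, 3, 6, 5]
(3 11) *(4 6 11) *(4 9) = (3 9 4 6 11) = [0, 1, 2, 9, 6, 5, 11, 7, 8, 4, 10, 3]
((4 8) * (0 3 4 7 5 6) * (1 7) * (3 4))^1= (0 4 8 1 7 5 6)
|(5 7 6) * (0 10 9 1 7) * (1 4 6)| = 6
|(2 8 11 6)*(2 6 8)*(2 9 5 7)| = 4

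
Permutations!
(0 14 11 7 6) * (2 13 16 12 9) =[14, 1, 13, 3, 4, 5, 0, 6, 8, 2, 10, 7, 9, 16, 11, 15, 12] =(0 14 11 7 6)(2 13 16 12 9)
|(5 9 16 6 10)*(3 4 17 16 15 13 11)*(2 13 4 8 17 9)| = 30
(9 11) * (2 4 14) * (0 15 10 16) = (0 15 10 16)(2 4 14)(9 11) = [15, 1, 4, 3, 14, 5, 6, 7, 8, 11, 16, 9, 12, 13, 2, 10, 0]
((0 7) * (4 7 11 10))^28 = ((0 11 10 4 7))^28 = (0 4 11 7 10)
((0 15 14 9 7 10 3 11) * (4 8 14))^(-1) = (0 11 3 10 7 9 14 8 4 15)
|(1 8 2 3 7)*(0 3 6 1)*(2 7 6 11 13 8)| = |(0 3 6 1 2 11 13 8 7)| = 9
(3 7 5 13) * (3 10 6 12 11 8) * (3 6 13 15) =(3 7 5 15)(6 12 11 8)(10 13) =[0, 1, 2, 7, 4, 15, 12, 5, 6, 9, 13, 8, 11, 10, 14, 3]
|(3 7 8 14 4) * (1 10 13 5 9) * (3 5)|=|(1 10 13 3 7 8 14 4 5 9)|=10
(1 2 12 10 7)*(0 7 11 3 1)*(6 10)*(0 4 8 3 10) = (0 7 4 8 3 1 2 12 6)(10 11) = [7, 2, 12, 1, 8, 5, 0, 4, 3, 9, 11, 10, 6]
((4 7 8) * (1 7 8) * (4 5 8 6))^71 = ((1 7)(4 6)(5 8))^71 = (1 7)(4 6)(5 8)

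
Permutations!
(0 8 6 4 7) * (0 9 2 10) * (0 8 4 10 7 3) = (0 4 3)(2 7 9)(6 10 8) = [4, 1, 7, 0, 3, 5, 10, 9, 6, 2, 8]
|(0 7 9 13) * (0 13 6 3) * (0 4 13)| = |(0 7 9 6 3 4 13)| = 7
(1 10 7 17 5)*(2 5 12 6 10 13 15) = (1 13 15 2 5)(6 10 7 17 12) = [0, 13, 5, 3, 4, 1, 10, 17, 8, 9, 7, 11, 6, 15, 14, 2, 16, 12]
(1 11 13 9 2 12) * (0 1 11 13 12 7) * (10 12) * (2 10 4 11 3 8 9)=(0 1 13 2 7)(3 8 9 10 12)(4 11)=[1, 13, 7, 8, 11, 5, 6, 0, 9, 10, 12, 4, 3, 2]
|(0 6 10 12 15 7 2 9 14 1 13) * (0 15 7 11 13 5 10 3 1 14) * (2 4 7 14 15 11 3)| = 28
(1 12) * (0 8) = [8, 12, 2, 3, 4, 5, 6, 7, 0, 9, 10, 11, 1] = (0 8)(1 12)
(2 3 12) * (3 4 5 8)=(2 4 5 8 3 12)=[0, 1, 4, 12, 5, 8, 6, 7, 3, 9, 10, 11, 2]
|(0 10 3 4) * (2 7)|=4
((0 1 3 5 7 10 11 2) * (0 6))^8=((0 1 3 5 7 10 11 2 6))^8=(0 6 2 11 10 7 5 3 1)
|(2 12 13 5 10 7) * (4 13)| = 7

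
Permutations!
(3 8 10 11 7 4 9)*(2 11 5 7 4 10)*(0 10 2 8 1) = (0 10 5 7 2 11 4 9 3 1) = [10, 0, 11, 1, 9, 7, 6, 2, 8, 3, 5, 4]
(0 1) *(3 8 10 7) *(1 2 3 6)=(0 2 3 8 10 7 6 1)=[2, 0, 3, 8, 4, 5, 1, 6, 10, 9, 7]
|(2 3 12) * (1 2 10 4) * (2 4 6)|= |(1 4)(2 3 12 10 6)|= 10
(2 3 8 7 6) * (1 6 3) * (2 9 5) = (1 6 9 5 2)(3 8 7) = [0, 6, 1, 8, 4, 2, 9, 3, 7, 5]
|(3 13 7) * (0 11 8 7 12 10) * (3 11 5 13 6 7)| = 5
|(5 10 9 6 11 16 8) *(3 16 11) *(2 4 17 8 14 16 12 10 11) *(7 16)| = 30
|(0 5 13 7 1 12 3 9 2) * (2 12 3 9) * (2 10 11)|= 18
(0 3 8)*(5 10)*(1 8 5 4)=[3, 8, 2, 5, 1, 10, 6, 7, 0, 9, 4]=(0 3 5 10 4 1 8)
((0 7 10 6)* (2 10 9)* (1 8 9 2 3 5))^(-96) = (0 6 10 2 7)(1 5 3 9 8)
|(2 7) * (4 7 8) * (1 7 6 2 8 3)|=|(1 7 8 4 6 2 3)|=7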